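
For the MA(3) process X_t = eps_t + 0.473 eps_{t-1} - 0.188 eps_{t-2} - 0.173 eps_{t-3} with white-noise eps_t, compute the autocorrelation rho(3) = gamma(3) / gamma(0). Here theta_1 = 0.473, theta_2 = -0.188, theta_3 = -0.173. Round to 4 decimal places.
\rho(3) = -0.1342

For an MA(q) process with theta_0 = 1, the autocovariance is
  gamma(k) = sigma^2 * sum_{i=0..q-k} theta_i * theta_{i+k},
and rho(k) = gamma(k) / gamma(0). Sigma^2 cancels.
  numerator   = (1)*(-0.173) = -0.173.
  denominator = (1)^2 + (0.473)^2 + (-0.188)^2 + (-0.173)^2 = 1.289002.
  rho(3) = -0.173 / 1.289002 = -0.1342.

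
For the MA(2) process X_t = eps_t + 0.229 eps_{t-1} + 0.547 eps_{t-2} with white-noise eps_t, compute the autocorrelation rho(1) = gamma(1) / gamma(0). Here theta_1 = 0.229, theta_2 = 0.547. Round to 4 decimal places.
\rho(1) = 0.2621

For an MA(q) process with theta_0 = 1, the autocovariance is
  gamma(k) = sigma^2 * sum_{i=0..q-k} theta_i * theta_{i+k},
and rho(k) = gamma(k) / gamma(0). Sigma^2 cancels.
  numerator   = (1)*(0.229) + (0.229)*(0.547) = 0.354263.
  denominator = (1)^2 + (0.229)^2 + (0.547)^2 = 1.35165.
  rho(1) = 0.354263 / 1.35165 = 0.2621.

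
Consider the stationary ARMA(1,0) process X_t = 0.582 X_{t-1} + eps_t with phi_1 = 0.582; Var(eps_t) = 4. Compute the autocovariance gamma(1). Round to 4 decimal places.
\gamma(1) = 3.5205

Multiply the model equation by X_{t-k} and take expectations. With theta_0 = psi_0 = 1 and psi_j the MA(infinity) weights, this gives
  gamma(k) - sum_i phi_i gamma(k-i) = c_k,
  c_k = sigma^2 * sum_{j=k..q} theta_j psi_{j-k}   (c_k = 0 for k > q),
using gamma(-m) = gamma(m).
Pure AR (q = 0): c_0 = sigma^2 = 4, c_k = 0 for k >= 1.
Equations for k = 0 and k = 1 (AR order 1):
  gamma(0) = phi_1 gamma(1) + c_0
  gamma(1) = phi_1 gamma(0) + c_1
Substituting the second into the first: gamma(0) (1 - phi_1^2) = c_0 + phi_1 c_1, so
  gamma(0) = c_0 / (1 - phi_1^2) = 4 / (1 - (0.582)^2) = 4 / 0.661276 = 6.048911.
  gamma(1) = phi_1 gamma(0) = (0.582)(6.048911) = 3.520466.
Therefore gamma(1) = 3.5205 (to 4 decimal places).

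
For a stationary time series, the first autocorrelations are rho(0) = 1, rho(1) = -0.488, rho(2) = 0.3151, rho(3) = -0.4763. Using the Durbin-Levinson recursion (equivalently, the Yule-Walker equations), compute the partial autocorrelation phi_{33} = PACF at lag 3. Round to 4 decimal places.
\phi_{33} = -0.3829

The PACF at lag k is phi_{kk}, the last component of the solution
to the Yule-Walker system G_k phi = r_k where
  (G_k)_{ij} = rho(|i - j|), (r_k)_i = rho(i), i,j = 1..k.
Equivalently, Durbin-Levinson gives phi_{kk} iteratively:
  phi_{11} = rho(1)
  phi_{kk} = [rho(k) - sum_{j=1..k-1} phi_{k-1,j} rho(k-j)]
            / [1 - sum_{j=1..k-1} phi_{k-1,j} rho(j)],
  phi_{k,j} = phi_{k-1,j} - phi_{kk} phi_{k-1,k-j},  j = 1..k-1.
Step k = 1:
  phi_11 = rho(1) = -0.488.
Step k = 2:
  phi_22 = [rho(2) - phi_11 rho(1)] / [1 - phi_11 rho(1)] = [0.3151 - (-0.488)(-0.488)] / [1 - (-0.488)(-0.488)]
         = 0.076956 / 0.761856 = 0.101011.
  Update: phi_21 = phi_11 - phi_22 phi_11 = -0.488 - (0.101011)(-0.488) = -0.438707.
Step k = 3:
  phi_33 = [rho(3) - phi_21 rho(2) - phi_22 rho(1)] / [1 - phi_21 rho(1) - phi_22 rho(2)]
    numerator   = -0.4763 - (-0.438707)(0.3151) - (0.101011)(-0.488) = -0.2887701
    denominator = 1 - (-0.438707)(-0.488) - (0.101011)(0.3151) = 0.75408258
  phi_33 = -0.2887701 / 0.75408258 = -0.3829.
Therefore phi_{33} = -0.3829.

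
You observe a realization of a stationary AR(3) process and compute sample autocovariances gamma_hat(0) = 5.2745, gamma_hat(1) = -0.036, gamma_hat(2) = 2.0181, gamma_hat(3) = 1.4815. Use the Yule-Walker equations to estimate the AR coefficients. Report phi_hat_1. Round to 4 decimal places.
\hat\phi_{1} = -0.1320

The Yule-Walker equations for an AR(p) process read, in matrix form,
  Gamma_p phi = r_p,   with   (Gamma_p)_{ij} = gamma(|i - j|),
                       (r_p)_i = gamma(i),   i,j = 1..p.
Substitute the sample gammas (Toeplitz matrix and right-hand side of size 3):
  Gamma_p = [[5.2745, -0.036, 2.0181], [-0.036, 5.2745, -0.036], [2.0181, -0.036, 5.2745]]
  r_p     = [-0.036, 2.0181, 1.4815]
Written out (R1..R3):
  (R1) 5.2745 phi_1 - 0.036 phi_2 + 2.0181 phi_3 = -0.036
  (R2) -0.036 phi_1 + 5.2745 phi_2 - 0.036 phi_3 = 2.0181
  (R3) 2.0181 phi_1 - 0.036 phi_2 + 5.2745 phi_3 = 1.4815
Gaussian elimination:
  R2 <- R2 - (-0.036/5.2745) R1 = R2 - (-0.006825) R1:  5.274254 phi_2 - 0.022226 phi_3 = 2.017854
  R3 <- R3 - (2.0181/5.2745) R1 = R3 - (0.382614) R1:  -0.022226 phi_2 + 4.502346 phi_3 = 1.495274
  R3 <- R3 - (-0.022226/5.274254) R2 = R3 - (-0.004214) R2:  4.502252 phi_3 = 1.503777
Back-substitution:
  phi_hat_3 = 1.503777 / 4.502252 = 0.334006
  phi_hat_2 = (2.017854 - (-0.022226)(0.334006)) / 5.274254 = 0.383993
  phi_hat_1 = (-0.036 - (-0.036)(0.383993) - (2.0181)(0.334006)) / 5.2745 = -0.132
So phi_hat = [-0.1320, 0.3840, 0.3340].
Therefore phi_hat_1 = -0.1320.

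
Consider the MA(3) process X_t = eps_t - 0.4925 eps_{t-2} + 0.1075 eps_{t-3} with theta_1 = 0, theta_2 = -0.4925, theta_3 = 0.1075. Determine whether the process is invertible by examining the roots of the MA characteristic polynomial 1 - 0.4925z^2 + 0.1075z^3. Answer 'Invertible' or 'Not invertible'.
\text{Invertible}

The MA(q) characteristic polynomial is P(z) = 1 - 0.4925z^2 + 0.1075z^3.
Invertibility requires all roots to lie outside the unit circle, i.e. |z| > 1 for every root.
Degree 3: look for a simple real root z0 first, then factor out (1 - z/z0) and solve the remaining quadratic.
Testing z0 = 4: P(4) = 1 + (0)(4) + (-0.4925)(4)^2 + (0.1075)(4)^3
  = 1 + (0) + (-7.88) + (6.88) = 0.  So z_0 = 4 is a root, |z_0| = 4.
Divide out the factor (1 - 0.25 z) = (1 - z/z0) (since 1/z0 = 0.25):
  P(z) = (1 - 0.25 z)(1 + (0.25) z + (-0.43) z^2)
  [check: z-coef 0.25 - (0.25) = 0; z^2-coef -0.43 - (0.25)(0.25) = -0.4925; z^3-coef -(0.25)(-0.43) = 0.1075.]
Remaining roots from the quadratic factor 1 + (0.25) z + (-0.43) z^2:
  Set 1 + (0.25) z + (-0.43) z^2 = 0, i.e. a z^2 + b z + c = 0 with a = -0.43, b = 0.25, c = 1.
  Discriminant D = b^2 - 4ac = (0.25)^2 - 4*(-0.43)*1 = 0.0625 - (-1.72) = 1.7825.
  D >= 0, so the roots are real: z = (-b +/- sqrt(D)) / (2a) = (-0.25 +/- 1.335103) / (-0.86).
    z_1 = (-0.25 + 1.335103) / (-0.86) = -1.2617,   |z_1| = 1.2617.
    z_2 = (-0.25 - 1.335103) / (-0.86) = 1.8431,   |z_2| = 1.8431.
Moduli of all roots: 4.0000, 1.2617, 1.8431.
All moduli strictly greater than 1? Yes.
Verdict: Invertible.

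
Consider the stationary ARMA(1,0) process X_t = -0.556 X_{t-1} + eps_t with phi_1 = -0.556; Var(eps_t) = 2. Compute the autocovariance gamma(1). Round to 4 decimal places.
\gamma(1) = -1.6096

Multiply the model equation by X_{t-k} and take expectations. With theta_0 = psi_0 = 1 and psi_j the MA(infinity) weights, this gives
  gamma(k) - sum_i phi_i gamma(k-i) = c_k,
  c_k = sigma^2 * sum_{j=k..q} theta_j psi_{j-k}   (c_k = 0 for k > q),
using gamma(-m) = gamma(m).
Pure AR (q = 0): c_0 = sigma^2 = 2, c_k = 0 for k >= 1.
Equations for k = 0 and k = 1 (AR order 1):
  gamma(0) = phi_1 gamma(1) + c_0
  gamma(1) = phi_1 gamma(0) + c_1
Substituting the second into the first: gamma(0) (1 - phi_1^2) = c_0 + phi_1 c_1, so
  gamma(0) = c_0 / (1 - phi_1^2) = 2 / (1 - (-0.556)^2) = 2 / 0.690864 = 2.894926.
  gamma(1) = phi_1 gamma(0) = (-0.556)(2.894926) = -1.609579.
Therefore gamma(1) = -1.6096 (to 4 decimal places).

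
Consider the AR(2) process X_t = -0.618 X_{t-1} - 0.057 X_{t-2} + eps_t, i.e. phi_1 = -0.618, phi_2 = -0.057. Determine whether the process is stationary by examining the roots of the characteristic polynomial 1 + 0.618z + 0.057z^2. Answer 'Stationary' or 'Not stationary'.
\text{Stationary}

The AR(p) characteristic polynomial is P(z) = 1 + 0.618z + 0.057z^2.
Stationarity requires all roots to lie outside the unit circle, i.e. |z| > 1 for every root.
Set 1 + (0.618) z + (0.057) z^2 = 0, i.e. a z^2 + b z + c = 0 with a = 0.057, b = 0.618, c = 1.
Discriminant D = b^2 - 4ac = (0.618)^2 - 4*(0.057)*1 = 0.381924 - (0.228) = 0.153924.
D >= 0, so the roots are real: z = (-b +/- sqrt(D)) / (2a) = (-0.618 +/- 0.392331) / (0.114).
  z_1 = (-0.618 + 0.392331) / (0.114) = -1.9795,   |z_1| = 1.9795.
  z_2 = (-0.618 - 0.392331) / (0.114) = -8.8626,   |z_2| = 8.8626.
Moduli of all roots: 1.9795, 8.8626.
All moduli strictly greater than 1? Yes.
Verdict: Stationary.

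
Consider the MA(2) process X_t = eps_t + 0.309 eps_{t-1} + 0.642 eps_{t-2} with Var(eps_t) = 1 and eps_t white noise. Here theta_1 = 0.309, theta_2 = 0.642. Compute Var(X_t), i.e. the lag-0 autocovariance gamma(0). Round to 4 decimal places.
\gamma(0) = 1.5076

For an MA(q) process X_t = eps_t + sum_i theta_i eps_{t-i} with
Var(eps_t) = sigma^2, the variance is
  gamma(0) = sigma^2 * (1 + sum_i theta_i^2).
  sum_i theta_i^2 = (0.309)^2 + (0.642)^2 = 0.095481 + 0.412164 = 0.507645.
  gamma(0) = 1 * (1 + 0.507645) = 1 * 1.507645 = 1.507645, which rounds to 1.5076.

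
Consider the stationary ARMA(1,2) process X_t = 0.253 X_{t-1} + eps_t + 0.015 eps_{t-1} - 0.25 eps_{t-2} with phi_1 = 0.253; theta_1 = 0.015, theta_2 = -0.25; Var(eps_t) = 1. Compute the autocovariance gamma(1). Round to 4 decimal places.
\gamma(1) = 0.2281

Multiply the model equation by X_{t-k} and take expectations. With theta_0 = psi_0 = 1 and psi_j the MA(infinity) weights, this gives
  gamma(k) - sum_i phi_i gamma(k-i) = c_k,
  c_k = sigma^2 * sum_{j=k..q} theta_j psi_{j-k}   (c_k = 0 for k > q),
using gamma(-m) = gamma(m).
psi-weights needed (psi_j = theta_j + sum_i phi_i psi_{j-i}):
  psi_1 = theta_1 + phi_1 = 0.015 + (0.253) = 0.268
  psi_2 = theta_2 + phi_1 psi_1 = -0.25 + (0.253)(0.268) = -0.182196
Right-hand sides:
  c_0 = sigma^2 (1 + theta_1 psi_1 + theta_2 psi_2) = 1 * (1 + (0.015)(0.268) + (-0.25)(-0.182196)) = 1 * 1.049569 = 1.049569
  c_1 = sigma^2 (theta_1 + theta_2 psi_1) = 1 * (0.015 + (-0.25)(0.268)) = -0.052
  c_2 = sigma^2 theta_2 = 1 * (-0.25) = -0.25
Equations for k = 0 and k = 1 (AR order 1):
  gamma(0) = phi_1 gamma(1) + c_0
  gamma(1) = phi_1 gamma(0) + c_1
Substituting the second into the first: gamma(0) (1 - phi_1^2) = c_0 + phi_1 c_1, so
  gamma(0) = (c_0 + phi_1 c_1) / (1 - phi_1^2) = (1.049569 + (0.253)(-0.052)) / (1 - (0.253)^2) = 1.036413 / 0.935991 = 1.107289.
  gamma(1) = phi_1 gamma(0) + c_1 = (0.253)(1.107289) + (-0.052) = 0.228144.
Therefore gamma(1) = 0.2281 (to 4 decimal places).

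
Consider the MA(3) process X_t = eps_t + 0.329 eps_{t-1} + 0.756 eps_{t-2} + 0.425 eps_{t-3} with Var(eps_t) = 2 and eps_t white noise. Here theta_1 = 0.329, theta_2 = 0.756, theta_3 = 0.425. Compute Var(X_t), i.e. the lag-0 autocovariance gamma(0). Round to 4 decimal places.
\gamma(0) = 3.7208

For an MA(q) process X_t = eps_t + sum_i theta_i eps_{t-i} with
Var(eps_t) = sigma^2, the variance is
  gamma(0) = sigma^2 * (1 + sum_i theta_i^2).
  sum_i theta_i^2 = (0.329)^2 + (0.756)^2 + (0.425)^2 = 0.108241 + 0.571536 + 0.180625 = 0.860402.
  gamma(0) = 2 * (1 + 0.860402) = 2 * 1.860402 = 3.720804, which rounds to 3.7208.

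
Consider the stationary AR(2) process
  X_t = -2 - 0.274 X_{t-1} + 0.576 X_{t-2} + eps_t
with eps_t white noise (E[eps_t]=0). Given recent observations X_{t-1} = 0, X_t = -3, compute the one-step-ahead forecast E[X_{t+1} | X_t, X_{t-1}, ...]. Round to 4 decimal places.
E[X_{t+1} \mid \mathcal F_t] = -1.1780

For an AR(p) model X_t = c + sum_i phi_i X_{t-i} + eps_t, the
one-step-ahead conditional mean is
  E[X_{t+1} | X_t, ...] = c + sum_i phi_i X_{t+1-i}.
Substitute known values:
  E[X_{t+1} | ...] = -2 + (-0.274) * (-3) + (0.576) * (0)
                   = -1.1780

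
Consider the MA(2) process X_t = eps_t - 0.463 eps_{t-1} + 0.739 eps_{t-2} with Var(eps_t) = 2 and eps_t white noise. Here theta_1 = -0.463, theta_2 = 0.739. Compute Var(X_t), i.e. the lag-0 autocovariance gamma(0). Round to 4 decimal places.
\gamma(0) = 3.5210

For an MA(q) process X_t = eps_t + sum_i theta_i eps_{t-i} with
Var(eps_t) = sigma^2, the variance is
  gamma(0) = sigma^2 * (1 + sum_i theta_i^2).
  sum_i theta_i^2 = (-0.463)^2 + (0.739)^2 = 0.214369 + 0.546121 = 0.76049.
  gamma(0) = 2 * (1 + 0.76049) = 2 * 1.76049 = 3.52098, which rounds to 3.5210.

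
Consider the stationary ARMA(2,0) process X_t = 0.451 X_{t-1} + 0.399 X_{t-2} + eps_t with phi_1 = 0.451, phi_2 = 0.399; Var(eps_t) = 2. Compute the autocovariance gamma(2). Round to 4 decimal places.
\gamma(2) = 4.0152

Multiply the model equation by X_{t-k} and take expectations. With theta_0 = psi_0 = 1 and psi_j the MA(infinity) weights, this gives
  gamma(k) - sum_i phi_i gamma(k-i) = c_k,
  c_k = sigma^2 * sum_{j=k..q} theta_j psi_{j-k}   (c_k = 0 for k > q),
using gamma(-m) = gamma(m).
Pure AR (q = 0): c_0 = sigma^2 = 2, c_k = 0 for k >= 1.
Equations for k = 0, 1, 2 (AR order 2, c_2 = 0):
  (E0) gamma(0) = phi_1 gamma(1) + phi_2 gamma(2) + c_0
  (E1) gamma(1) = phi_1 gamma(0) + phi_2 gamma(1) + c_1
  (E2) gamma(2) = phi_1 gamma(1) + phi_2 gamma(0)
From (E1): gamma(1) = A gamma(0) + B with
  A = phi_1 / (1 - phi_2) = 0.451 / 0.601 = 0.750416,   B = c_1 / (1 - phi_2) = 0 / 0.601 = 0.
Insert (E2) into (E0): gamma(0) (1 - phi_2^2) = phi_1 (1 + phi_2) gamma(1) + c_0.
  phi_1 (1 + phi_2) = (0.451)(1.399) = 0.630949,   1 - phi_2^2 = 0.840799.
Replace gamma(1) by A gamma(0) + B and collect gamma(0):
  gamma(0) [0.840799 - (0.630949)(0.750416)] = c_0 = 2
  gamma(0) * 0.367325 = 2
  gamma(0) = 2 / 0.367325 = 5.444773.
  gamma(1) = A gamma(0) = (0.750416)(5.444773) = 4.085844.
  gamma(2) = phi_1 gamma(1) + phi_2 gamma(0) = (0.451)(4.085844) + (0.399)(5.444773) = 4.01518.
Therefore gamma(2) = 4.0152 (to 4 decimal places).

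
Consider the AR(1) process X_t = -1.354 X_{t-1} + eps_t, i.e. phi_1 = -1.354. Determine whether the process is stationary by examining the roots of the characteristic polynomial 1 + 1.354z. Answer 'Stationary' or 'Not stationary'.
\text{Not stationary}

The AR(p) characteristic polynomial is P(z) = 1 + 1.354z.
Stationarity requires all roots to lie outside the unit circle, i.e. |z| > 1 for every root.
This is linear in z: 1 + (1.354) z = 0  =>  z = -1/(1.354) = -0.738552,  |z| = 0.738552.
Moduli of all roots: 0.7386.
All moduli strictly greater than 1? No.
Verdict: Not stationary.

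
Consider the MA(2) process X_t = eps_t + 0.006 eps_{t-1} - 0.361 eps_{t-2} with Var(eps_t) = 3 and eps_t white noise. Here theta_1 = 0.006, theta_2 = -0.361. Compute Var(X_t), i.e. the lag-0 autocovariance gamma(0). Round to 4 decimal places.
\gamma(0) = 3.3911

For an MA(q) process X_t = eps_t + sum_i theta_i eps_{t-i} with
Var(eps_t) = sigma^2, the variance is
  gamma(0) = sigma^2 * (1 + sum_i theta_i^2).
  sum_i theta_i^2 = (0.006)^2 + (-0.361)^2 = 0.000036 + 0.130321 = 0.130357.
  gamma(0) = 3 * (1 + 0.130357) = 3 * 1.130357 = 3.391071, which rounds to 3.3911.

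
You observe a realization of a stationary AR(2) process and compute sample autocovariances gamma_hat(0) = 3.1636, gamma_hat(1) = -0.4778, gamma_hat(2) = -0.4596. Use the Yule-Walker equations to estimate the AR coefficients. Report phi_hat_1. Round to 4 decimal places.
\hat\phi_{1} = -0.1770

The Yule-Walker equations for an AR(p) process read, in matrix form,
  Gamma_p phi = r_p,   with   (Gamma_p)_{ij} = gamma(|i - j|),
                       (r_p)_i = gamma(i),   i,j = 1..p.
Substitute the sample gammas (Toeplitz matrix and right-hand side of size 2):
  Gamma_p = [[3.1636, -0.4778], [-0.4778, 3.1636]]
  r_p     = [-0.4778, -0.4596]
Written out:
  3.1636 phi_1 - 0.4778 phi_2 = -0.4778
  -0.4778 phi_1 + 3.1636 phi_2 = -0.4596
Solve by Cramer's rule:
  det = gamma(0)^2 - gamma(1)^2 = (3.1636)^2 - (-0.4778)^2 = 10.00836496 - 0.22829284 = 9.78007212
  phi_hat_1 = [gamma(1) gamma(0) - gamma(1) gamma(2)] / det = [(-0.4778)(3.1636) - (-0.4778)(-0.4596)] / 9.78007212 = -1.73116496 / 9.78007212 = -0.177
  phi_hat_2 = [gamma(0) gamma(2) - gamma(1)^2] / det = [(3.1636)(-0.4596) - (-0.4778)^2] / 9.78007212 = -1.6822834 / 9.78007212 = -0.172
So phi_hat = [-0.1770, -0.1720].
Therefore phi_hat_1 = -0.1770.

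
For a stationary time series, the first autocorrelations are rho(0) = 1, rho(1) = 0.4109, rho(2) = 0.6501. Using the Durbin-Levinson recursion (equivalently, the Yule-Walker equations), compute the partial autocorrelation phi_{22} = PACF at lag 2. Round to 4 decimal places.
\phi_{22} = 0.5790

The PACF at lag k is phi_{kk}, the last component of the solution
to the Yule-Walker system G_k phi = r_k where
  (G_k)_{ij} = rho(|i - j|), (r_k)_i = rho(i), i,j = 1..k.
Equivalently, Durbin-Levinson gives phi_{kk} iteratively:
  phi_{11} = rho(1)
  phi_{kk} = [rho(k) - sum_{j=1..k-1} phi_{k-1,j} rho(k-j)]
            / [1 - sum_{j=1..k-1} phi_{k-1,j} rho(j)],
  phi_{k,j} = phi_{k-1,j} - phi_{kk} phi_{k-1,k-j},  j = 1..k-1.
Step k = 1:
  phi_11 = rho(1) = 0.4109.
Step k = 2:
  phi_22 = [rho(2) - phi_11 rho(1)] / [1 - phi_11 rho(1)] = [0.6501 - (0.4109)(0.4109)] / [1 - (0.4109)(0.4109)]
         = 0.48126119 / 0.83116119 = 0.579.
Therefore phi_{22} = 0.5790.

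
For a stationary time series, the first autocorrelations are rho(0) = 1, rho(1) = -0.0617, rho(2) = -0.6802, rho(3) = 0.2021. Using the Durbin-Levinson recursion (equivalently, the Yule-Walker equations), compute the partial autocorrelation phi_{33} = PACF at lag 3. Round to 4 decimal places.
\phi_{33} = 0.1689

The PACF at lag k is phi_{kk}, the last component of the solution
to the Yule-Walker system G_k phi = r_k where
  (G_k)_{ij} = rho(|i - j|), (r_k)_i = rho(i), i,j = 1..k.
Equivalently, Durbin-Levinson gives phi_{kk} iteratively:
  phi_{11} = rho(1)
  phi_{kk} = [rho(k) - sum_{j=1..k-1} phi_{k-1,j} rho(k-j)]
            / [1 - sum_{j=1..k-1} phi_{k-1,j} rho(j)],
  phi_{k,j} = phi_{k-1,j} - phi_{kk} phi_{k-1,k-j},  j = 1..k-1.
Step k = 1:
  phi_11 = rho(1) = -0.0617.
Step k = 2:
  phi_22 = [rho(2) - phi_11 rho(1)] / [1 - phi_11 rho(1)] = [-0.6802 - (-0.0617)(-0.0617)] / [1 - (-0.0617)(-0.0617)]
         = -0.68400689 / 0.99619311 = -0.686621.
  Update: phi_21 = phi_11 - phi_22 phi_11 = -0.0617 - (-0.686621)(-0.0617) = -0.104065.
Step k = 3:
  phi_33 = [rho(3) - phi_21 rho(2) - phi_22 rho(1)] / [1 - phi_21 rho(1) - phi_22 rho(2)]
    numerator   = 0.2021 - (-0.104065)(-0.6802) - (-0.686621)(-0.0617) = 0.08895082
    denominator = 1 - (-0.104065)(-0.0617) - (-0.686621)(-0.6802) = 0.52653977
  phi_33 = 0.08895082 / 0.52653977 = 0.1689.
Therefore phi_{33} = 0.1689.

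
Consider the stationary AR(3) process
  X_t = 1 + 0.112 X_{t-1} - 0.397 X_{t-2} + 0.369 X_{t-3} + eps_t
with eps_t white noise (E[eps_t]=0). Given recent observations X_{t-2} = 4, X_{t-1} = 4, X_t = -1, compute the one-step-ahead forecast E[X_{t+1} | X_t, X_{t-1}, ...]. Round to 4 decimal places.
E[X_{t+1} \mid \mathcal F_t] = 0.7760

For an AR(p) model X_t = c + sum_i phi_i X_{t-i} + eps_t, the
one-step-ahead conditional mean is
  E[X_{t+1} | X_t, ...] = c + sum_i phi_i X_{t+1-i}.
Substitute known values:
  E[X_{t+1} | ...] = 1 + (0.112) * (-1) + (-0.397) * (4) + (0.369) * (4)
                   = 0.7760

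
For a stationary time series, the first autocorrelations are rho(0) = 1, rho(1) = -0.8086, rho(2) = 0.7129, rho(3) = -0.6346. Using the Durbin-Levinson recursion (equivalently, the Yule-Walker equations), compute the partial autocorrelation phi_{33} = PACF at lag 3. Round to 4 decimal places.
\phi_{33} = -0.0552

The PACF at lag k is phi_{kk}, the last component of the solution
to the Yule-Walker system G_k phi = r_k where
  (G_k)_{ij} = rho(|i - j|), (r_k)_i = rho(i), i,j = 1..k.
Equivalently, Durbin-Levinson gives phi_{kk} iteratively:
  phi_{11} = rho(1)
  phi_{kk} = [rho(k) - sum_{j=1..k-1} phi_{k-1,j} rho(k-j)]
            / [1 - sum_{j=1..k-1} phi_{k-1,j} rho(j)],
  phi_{k,j} = phi_{k-1,j} - phi_{kk} phi_{k-1,k-j},  j = 1..k-1.
Step k = 1:
  phi_11 = rho(1) = -0.8086.
Step k = 2:
  phi_22 = [rho(2) - phi_11 rho(1)] / [1 - phi_11 rho(1)] = [0.7129 - (-0.8086)(-0.8086)] / [1 - (-0.8086)(-0.8086)]
         = 0.05906604 / 0.34616604 = 0.170629.
  Update: phi_21 = phi_11 - phi_22 phi_11 = -0.8086 - (0.170629)(-0.8086) = -0.670629.
Step k = 3:
  phi_33 = [rho(3) - phi_21 rho(2) - phi_22 rho(1)] / [1 - phi_21 rho(1) - phi_22 rho(2)]
    numerator   = -0.6346 - (-0.670629)(0.7129) - (0.170629)(-0.8086) = -0.01853765
    denominator = 1 - (-0.670629)(-0.8086) - (0.170629)(0.7129) = 0.33608765
  phi_33 = -0.01853765 / 0.33608765 = -0.0552.
Therefore phi_{33} = -0.0552.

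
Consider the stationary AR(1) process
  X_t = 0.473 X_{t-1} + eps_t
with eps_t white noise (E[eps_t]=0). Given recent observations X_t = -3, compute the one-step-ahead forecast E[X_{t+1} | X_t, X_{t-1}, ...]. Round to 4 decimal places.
E[X_{t+1} \mid \mathcal F_t] = -1.4190

For an AR(p) model X_t = c + sum_i phi_i X_{t-i} + eps_t, the
one-step-ahead conditional mean is
  E[X_{t+1} | X_t, ...] = c + sum_i phi_i X_{t+1-i}.
Substitute known values:
  E[X_{t+1} | ...] = (0.473) * (-3)
                   = -1.4190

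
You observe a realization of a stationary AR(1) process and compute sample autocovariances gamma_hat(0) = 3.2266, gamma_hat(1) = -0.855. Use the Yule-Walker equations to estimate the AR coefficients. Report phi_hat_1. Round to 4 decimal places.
\hat\phi_{1} = -0.2650

The Yule-Walker equations for an AR(p) process read, in matrix form,
  Gamma_p phi = r_p,   with   (Gamma_p)_{ij} = gamma(|i - j|),
                       (r_p)_i = gamma(i),   i,j = 1..p.
Substitute the sample gammas (Toeplitz matrix and right-hand side of size 1):
  Gamma_p = [[3.2266]]
  r_p     = [-0.855]
With p = 1 this is the single equation gamma(0) phi_1 = gamma(1):
  phi_hat_1 = gamma(1) / gamma(0) = -0.855 / 3.2266 = -0.2650.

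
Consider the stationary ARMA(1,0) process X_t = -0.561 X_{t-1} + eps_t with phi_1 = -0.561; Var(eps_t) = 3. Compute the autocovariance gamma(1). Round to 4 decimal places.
\gamma(1) = -2.4559

Multiply the model equation by X_{t-k} and take expectations. With theta_0 = psi_0 = 1 and psi_j the MA(infinity) weights, this gives
  gamma(k) - sum_i phi_i gamma(k-i) = c_k,
  c_k = sigma^2 * sum_{j=k..q} theta_j psi_{j-k}   (c_k = 0 for k > q),
using gamma(-m) = gamma(m).
Pure AR (q = 0): c_0 = sigma^2 = 3, c_k = 0 for k >= 1.
Equations for k = 0 and k = 1 (AR order 1):
  gamma(0) = phi_1 gamma(1) + c_0
  gamma(1) = phi_1 gamma(0) + c_1
Substituting the second into the first: gamma(0) (1 - phi_1^2) = c_0 + phi_1 c_1, so
  gamma(0) = c_0 / (1 - phi_1^2) = 3 / (1 - (-0.561)^2) = 3 / 0.685279 = 4.377779.
  gamma(1) = phi_1 gamma(0) = (-0.561)(4.377779) = -2.455934.
Therefore gamma(1) = -2.4559 (to 4 decimal places).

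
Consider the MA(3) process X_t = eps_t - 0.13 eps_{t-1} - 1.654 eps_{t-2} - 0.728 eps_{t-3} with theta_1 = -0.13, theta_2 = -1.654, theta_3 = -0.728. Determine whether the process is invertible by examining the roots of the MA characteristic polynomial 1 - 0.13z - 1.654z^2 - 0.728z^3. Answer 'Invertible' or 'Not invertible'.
\text{Not invertible}

The MA(q) characteristic polynomial is P(z) = 1 - 0.13z - 1.654z^2 - 0.728z^3.
Invertibility requires all roots to lie outside the unit circle, i.e. |z| > 1 for every root.
Degree 3: look for a simple real root z0 first, then factor out (1 - z/z0) and solve the remaining quadratic.
Testing z0 = -1.25: P(-1.25) = 1 + (-0.13)(-1.25) + (-1.654)(-1.25)^2 + (-0.728)(-1.25)^3
  = 1 + (0.1625) + (-2.584375) + (1.421875) = 0.  So z_0 = -1.25 is a root, |z_0| = 1.25.
Divide out the factor (1 + 0.8 z) = (1 - z/z0) (since 1/z0 = -0.8):
  P(z) = (1 + 0.8 z)(1 + (-0.93) z + (-0.91) z^2)
  [check: z-coef -0.93 - (-0.8) = -0.13; z^2-coef -0.91 - (-0.8)(-0.93) = -1.654; z^3-coef -(-0.8)(-0.91) = -0.728.]
Remaining roots from the quadratic factor 1 + (-0.93) z + (-0.91) z^2:
  Set 1 + (-0.93) z + (-0.91) z^2 = 0, i.e. a z^2 + b z + c = 0 with a = -0.91, b = -0.93, c = 1.
  Discriminant D = b^2 - 4ac = (-0.93)^2 - 4*(-0.91)*1 = 0.8649 - (-3.64) = 4.5049.
  D >= 0, so the roots are real: z = (-b +/- sqrt(D)) / (2a) = (0.93 +/- 2.122475) / (-1.82).
    z_1 = (0.93 + 2.122475) / (-1.82) = -1.6772,   |z_1| = 1.6772.
    z_2 = (0.93 - 2.122475) / (-1.82) = 0.6552,   |z_2| = 0.6552.
Moduli of all roots: 1.2500, 1.6772, 0.6552.
All moduli strictly greater than 1? No.
Verdict: Not invertible.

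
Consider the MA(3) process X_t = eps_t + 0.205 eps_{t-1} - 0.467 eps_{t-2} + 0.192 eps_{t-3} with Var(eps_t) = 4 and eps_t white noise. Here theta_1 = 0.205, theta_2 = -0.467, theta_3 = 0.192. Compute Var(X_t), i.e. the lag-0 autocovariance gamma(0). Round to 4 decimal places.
\gamma(0) = 5.1879

For an MA(q) process X_t = eps_t + sum_i theta_i eps_{t-i} with
Var(eps_t) = sigma^2, the variance is
  gamma(0) = sigma^2 * (1 + sum_i theta_i^2).
  sum_i theta_i^2 = (0.205)^2 + (-0.467)^2 + (0.192)^2 = 0.042025 + 0.218089 + 0.036864 = 0.296978.
  gamma(0) = 4 * (1 + 0.296978) = 4 * 1.296978 = 5.187912, which rounds to 5.1879.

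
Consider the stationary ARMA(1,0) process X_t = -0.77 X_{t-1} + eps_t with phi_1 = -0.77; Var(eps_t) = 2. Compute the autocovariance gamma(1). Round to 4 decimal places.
\gamma(1) = -3.7829

Multiply the model equation by X_{t-k} and take expectations. With theta_0 = psi_0 = 1 and psi_j the MA(infinity) weights, this gives
  gamma(k) - sum_i phi_i gamma(k-i) = c_k,
  c_k = sigma^2 * sum_{j=k..q} theta_j psi_{j-k}   (c_k = 0 for k > q),
using gamma(-m) = gamma(m).
Pure AR (q = 0): c_0 = sigma^2 = 2, c_k = 0 for k >= 1.
Equations for k = 0 and k = 1 (AR order 1):
  gamma(0) = phi_1 gamma(1) + c_0
  gamma(1) = phi_1 gamma(0) + c_1
Substituting the second into the first: gamma(0) (1 - phi_1^2) = c_0 + phi_1 c_1, so
  gamma(0) = c_0 / (1 - phi_1^2) = 2 / (1 - (-0.77)^2) = 2 / 0.4071 = 4.912798.
  gamma(1) = phi_1 gamma(0) = (-0.77)(4.912798) = -3.782854.
Therefore gamma(1) = -3.7829 (to 4 decimal places).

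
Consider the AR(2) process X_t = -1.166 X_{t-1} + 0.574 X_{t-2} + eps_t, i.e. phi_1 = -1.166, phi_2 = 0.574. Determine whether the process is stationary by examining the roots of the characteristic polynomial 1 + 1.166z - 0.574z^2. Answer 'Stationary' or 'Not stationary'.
\text{Not stationary}

The AR(p) characteristic polynomial is P(z) = 1 + 1.166z - 0.574z^2.
Stationarity requires all roots to lie outside the unit circle, i.e. |z| > 1 for every root.
Set 1 + (1.166) z + (-0.574) z^2 = 0, i.e. a z^2 + b z + c = 0 with a = -0.574, b = 1.166, c = 1.
Discriminant D = b^2 - 4ac = (1.166)^2 - 4*(-0.574)*1 = 1.359556 - (-2.296) = 3.655556.
D >= 0, so the roots are real: z = (-b +/- sqrt(D)) / (2a) = (-1.166 +/- 1.911951) / (-1.148).
  z_1 = (-1.166 + 1.911951) / (-1.148) = -0.6498,   |z_1| = 0.6498.
  z_2 = (-1.166 - 1.911951) / (-1.148) = 2.6811,   |z_2| = 2.6811.
Moduli of all roots: 0.6498, 2.6811.
All moduli strictly greater than 1? No.
Verdict: Not stationary.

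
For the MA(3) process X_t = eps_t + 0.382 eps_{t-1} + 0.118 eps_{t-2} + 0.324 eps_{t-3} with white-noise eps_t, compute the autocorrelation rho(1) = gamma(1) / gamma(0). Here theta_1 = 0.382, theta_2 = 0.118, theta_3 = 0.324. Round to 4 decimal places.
\rho(1) = 0.3679

For an MA(q) process with theta_0 = 1, the autocovariance is
  gamma(k) = sigma^2 * sum_{i=0..q-k} theta_i * theta_{i+k},
and rho(k) = gamma(k) / gamma(0). Sigma^2 cancels.
  numerator   = (1)*(0.382) + (0.382)*(0.118) + (0.118)*(0.324) = 0.465308.
  denominator = (1)^2 + (0.382)^2 + (0.118)^2 + (0.324)^2 = 1.264824.
  rho(1) = 0.465308 / 1.264824 = 0.3679.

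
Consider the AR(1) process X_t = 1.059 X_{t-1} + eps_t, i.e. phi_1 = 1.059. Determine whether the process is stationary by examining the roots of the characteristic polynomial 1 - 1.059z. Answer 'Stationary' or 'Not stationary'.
\text{Not stationary}

The AR(p) characteristic polynomial is P(z) = 1 - 1.059z.
Stationarity requires all roots to lie outside the unit circle, i.e. |z| > 1 for every root.
This is linear in z: 1 + (-1.059) z = 0  =>  z = -1/(-1.059) = 0.944287,  |z| = 0.944287.
Moduli of all roots: 0.9443.
All moduli strictly greater than 1? No.
Verdict: Not stationary.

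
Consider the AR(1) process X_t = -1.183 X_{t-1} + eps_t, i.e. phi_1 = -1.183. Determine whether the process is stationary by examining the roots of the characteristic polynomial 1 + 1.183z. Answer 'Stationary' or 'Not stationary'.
\text{Not stationary}

The AR(p) characteristic polynomial is P(z) = 1 + 1.183z.
Stationarity requires all roots to lie outside the unit circle, i.e. |z| > 1 for every root.
This is linear in z: 1 + (1.183) z = 0  =>  z = -1/(1.183) = -0.845309,  |z| = 0.845309.
Moduli of all roots: 0.8453.
All moduli strictly greater than 1? No.
Verdict: Not stationary.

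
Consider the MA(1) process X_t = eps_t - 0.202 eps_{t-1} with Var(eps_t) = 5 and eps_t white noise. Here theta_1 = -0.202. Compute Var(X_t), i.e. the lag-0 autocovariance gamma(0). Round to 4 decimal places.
\gamma(0) = 5.2040

For an MA(q) process X_t = eps_t + sum_i theta_i eps_{t-i} with
Var(eps_t) = sigma^2, the variance is
  gamma(0) = sigma^2 * (1 + sum_i theta_i^2).
  sum_i theta_i^2 = (-0.202)^2 = 0.040804.
  gamma(0) = 5 * (1 + 0.040804) = 5 * 1.040804 = 5.20402, which rounds to 5.2040.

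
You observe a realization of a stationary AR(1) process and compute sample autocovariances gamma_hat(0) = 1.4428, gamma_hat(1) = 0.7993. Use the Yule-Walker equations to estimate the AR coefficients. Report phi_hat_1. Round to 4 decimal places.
\hat\phi_{1} = 0.5540

The Yule-Walker equations for an AR(p) process read, in matrix form,
  Gamma_p phi = r_p,   with   (Gamma_p)_{ij} = gamma(|i - j|),
                       (r_p)_i = gamma(i),   i,j = 1..p.
Substitute the sample gammas (Toeplitz matrix and right-hand side of size 1):
  Gamma_p = [[1.4428]]
  r_p     = [0.7993]
With p = 1 this is the single equation gamma(0) phi_1 = gamma(1):
  phi_hat_1 = gamma(1) / gamma(0) = 0.7993 / 1.4428 = 0.5540.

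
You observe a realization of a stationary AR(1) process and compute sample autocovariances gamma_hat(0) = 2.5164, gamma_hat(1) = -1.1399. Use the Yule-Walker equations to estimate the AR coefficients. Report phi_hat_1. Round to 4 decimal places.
\hat\phi_{1} = -0.4530

The Yule-Walker equations for an AR(p) process read, in matrix form,
  Gamma_p phi = r_p,   with   (Gamma_p)_{ij} = gamma(|i - j|),
                       (r_p)_i = gamma(i),   i,j = 1..p.
Substitute the sample gammas (Toeplitz matrix and right-hand side of size 1):
  Gamma_p = [[2.5164]]
  r_p     = [-1.1399]
With p = 1 this is the single equation gamma(0) phi_1 = gamma(1):
  phi_hat_1 = gamma(1) / gamma(0) = -1.1399 / 2.5164 = -0.4530.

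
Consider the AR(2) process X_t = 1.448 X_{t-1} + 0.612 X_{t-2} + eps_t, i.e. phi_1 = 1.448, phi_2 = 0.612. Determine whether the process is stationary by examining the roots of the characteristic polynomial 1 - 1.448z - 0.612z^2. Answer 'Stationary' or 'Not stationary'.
\text{Not stationary}

The AR(p) characteristic polynomial is P(z) = 1 - 1.448z - 0.612z^2.
Stationarity requires all roots to lie outside the unit circle, i.e. |z| > 1 for every root.
Set 1 + (-1.448) z + (-0.612) z^2 = 0, i.e. a z^2 + b z + c = 0 with a = -0.612, b = -1.448, c = 1.
Discriminant D = b^2 - 4ac = (-1.448)^2 - 4*(-0.612)*1 = 2.096704 - (-2.448) = 4.544704.
D >= 0, so the roots are real: z = (-b +/- sqrt(D)) / (2a) = (1.448 +/- 2.131831) / (-1.224).
  z_1 = (1.448 + 2.131831) / (-1.224) = -2.9247,   |z_1| = 2.9247.
  z_2 = (1.448 - 2.131831) / (-1.224) = 0.5587,   |z_2| = 0.5587.
Moduli of all roots: 2.9247, 0.5587.
All moduli strictly greater than 1? No.
Verdict: Not stationary.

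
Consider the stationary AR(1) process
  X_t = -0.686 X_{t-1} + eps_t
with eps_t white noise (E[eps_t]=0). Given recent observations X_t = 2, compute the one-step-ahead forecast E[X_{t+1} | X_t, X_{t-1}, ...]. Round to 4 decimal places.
E[X_{t+1} \mid \mathcal F_t] = -1.3720

For an AR(p) model X_t = c + sum_i phi_i X_{t-i} + eps_t, the
one-step-ahead conditional mean is
  E[X_{t+1} | X_t, ...] = c + sum_i phi_i X_{t+1-i}.
Substitute known values:
  E[X_{t+1} | ...] = (-0.686) * (2)
                   = -1.3720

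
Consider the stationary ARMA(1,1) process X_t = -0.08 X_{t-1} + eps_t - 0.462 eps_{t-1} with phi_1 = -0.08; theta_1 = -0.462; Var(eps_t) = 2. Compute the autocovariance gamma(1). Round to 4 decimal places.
\gamma(1) = -1.1313

Multiply the model equation by X_{t-k} and take expectations. With theta_0 = psi_0 = 1 and psi_j the MA(infinity) weights, this gives
  gamma(k) - sum_i phi_i gamma(k-i) = c_k,
  c_k = sigma^2 * sum_{j=k..q} theta_j psi_{j-k}   (c_k = 0 for k > q),
using gamma(-m) = gamma(m).
psi-weights needed (psi_j = theta_j + sum_i phi_i psi_{j-i}):
  psi_1 = theta_1 + phi_1 = -0.462 + (-0.08) = -0.542
Right-hand sides:
  c_0 = sigma^2 (1 + theta_1 psi_1) = 2 * (1 + (-0.462)(-0.542)) = 2 * 1.250404 = 2.500808
  c_1 = sigma^2 theta_1 = 2 * (-0.462) = -0.924
  c_2 = 0
Equations for k = 0 and k = 1 (AR order 1):
  gamma(0) = phi_1 gamma(1) + c_0
  gamma(1) = phi_1 gamma(0) + c_1
Substituting the second into the first: gamma(0) (1 - phi_1^2) = c_0 + phi_1 c_1, so
  gamma(0) = (c_0 + phi_1 c_1) / (1 - phi_1^2) = (2.500808 + (-0.08)(-0.924)) / (1 - (-0.08)^2) = 2.574728 / 0.9936 = 2.591312.
  gamma(1) = phi_1 gamma(0) + c_1 = (-0.08)(2.591312) + (-0.924) = -1.131305.
Therefore gamma(1) = -1.1313 (to 4 decimal places).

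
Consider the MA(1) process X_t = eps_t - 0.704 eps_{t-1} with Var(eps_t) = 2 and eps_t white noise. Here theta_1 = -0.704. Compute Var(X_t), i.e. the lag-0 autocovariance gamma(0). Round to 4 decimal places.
\gamma(0) = 2.9912

For an MA(q) process X_t = eps_t + sum_i theta_i eps_{t-i} with
Var(eps_t) = sigma^2, the variance is
  gamma(0) = sigma^2 * (1 + sum_i theta_i^2).
  sum_i theta_i^2 = (-0.704)^2 = 0.495616.
  gamma(0) = 2 * (1 + 0.495616) = 2 * 1.495616 = 2.991232, which rounds to 2.9912.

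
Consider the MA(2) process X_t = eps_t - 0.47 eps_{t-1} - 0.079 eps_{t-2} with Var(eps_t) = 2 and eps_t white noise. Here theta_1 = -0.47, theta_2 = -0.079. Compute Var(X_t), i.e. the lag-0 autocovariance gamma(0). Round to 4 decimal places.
\gamma(0) = 2.4543

For an MA(q) process X_t = eps_t + sum_i theta_i eps_{t-i} with
Var(eps_t) = sigma^2, the variance is
  gamma(0) = sigma^2 * (1 + sum_i theta_i^2).
  sum_i theta_i^2 = (-0.47)^2 + (-0.079)^2 = 0.2209 + 0.006241 = 0.227141.
  gamma(0) = 2 * (1 + 0.227141) = 2 * 1.227141 = 2.454282, which rounds to 2.4543.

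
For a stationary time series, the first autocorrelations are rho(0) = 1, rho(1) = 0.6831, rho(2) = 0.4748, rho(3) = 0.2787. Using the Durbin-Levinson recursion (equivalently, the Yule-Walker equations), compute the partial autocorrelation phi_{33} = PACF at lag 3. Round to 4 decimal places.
\phi_{33} = -0.0959

The PACF at lag k is phi_{kk}, the last component of the solution
to the Yule-Walker system G_k phi = r_k where
  (G_k)_{ij} = rho(|i - j|), (r_k)_i = rho(i), i,j = 1..k.
Equivalently, Durbin-Levinson gives phi_{kk} iteratively:
  phi_{11} = rho(1)
  phi_{kk} = [rho(k) - sum_{j=1..k-1} phi_{k-1,j} rho(k-j)]
            / [1 - sum_{j=1..k-1} phi_{k-1,j} rho(j)],
  phi_{k,j} = phi_{k-1,j} - phi_{kk} phi_{k-1,k-j},  j = 1..k-1.
Step k = 1:
  phi_11 = rho(1) = 0.6831.
Step k = 2:
  phi_22 = [rho(2) - phi_11 rho(1)] / [1 - phi_11 rho(1)] = [0.4748 - (0.6831)(0.6831)] / [1 - (0.6831)(0.6831)]
         = 0.00817439 / 0.53337439 = 0.015326.
  Update: phi_21 = phi_11 - phi_22 phi_11 = 0.6831 - (0.015326)(0.6831) = 0.672631.
Step k = 3:
  phi_33 = [rho(3) - phi_21 rho(2) - phi_22 rho(1)] / [1 - phi_21 rho(1) - phi_22 rho(2)]
    numerator   = 0.2787 - (0.672631)(0.4748) - (0.015326)(0.6831) = -0.05113423
    denominator = 1 - (0.672631)(0.6831) - (0.015326)(0.4748) = 0.53324911
  phi_33 = -0.05113423 / 0.53324911 = -0.0959.
Therefore phi_{33} = -0.0959.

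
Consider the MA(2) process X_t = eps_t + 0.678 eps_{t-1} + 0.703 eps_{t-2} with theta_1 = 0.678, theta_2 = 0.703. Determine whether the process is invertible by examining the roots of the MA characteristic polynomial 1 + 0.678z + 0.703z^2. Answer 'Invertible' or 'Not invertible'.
\text{Invertible}

The MA(q) characteristic polynomial is P(z) = 1 + 0.678z + 0.703z^2.
Invertibility requires all roots to lie outside the unit circle, i.e. |z| > 1 for every root.
Set 1 + (0.678) z + (0.703) z^2 = 0, i.e. a z^2 + b z + c = 0 with a = 0.703, b = 0.678, c = 1.
Discriminant D = b^2 - 4ac = (0.678)^2 - 4*(0.703)*1 = 0.459684 - (2.812) = -2.352316.
D < 0, so the roots are the complex-conjugate pair z = (-b +/- i sqrt(-D)) / (2a) = -0.4822 +/- 1.0908i.
For a conjugate pair |z|^2 = z * conj(z) = (product of roots) = c/a = 1/(0.703) = 1.422475, so |z| = sqrt(1.422475) = 1.1927 for both roots.
Moduli of all roots: 1.1927, 1.1927.
All moduli strictly greater than 1? Yes.
Verdict: Invertible.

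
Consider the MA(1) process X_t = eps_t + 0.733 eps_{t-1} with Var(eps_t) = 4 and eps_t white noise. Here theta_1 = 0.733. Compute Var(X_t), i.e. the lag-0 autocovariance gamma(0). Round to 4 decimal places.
\gamma(0) = 6.1492

For an MA(q) process X_t = eps_t + sum_i theta_i eps_{t-i} with
Var(eps_t) = sigma^2, the variance is
  gamma(0) = sigma^2 * (1 + sum_i theta_i^2).
  sum_i theta_i^2 = (0.733)^2 = 0.537289.
  gamma(0) = 4 * (1 + 0.537289) = 4 * 1.537289 = 6.149156, which rounds to 6.1492.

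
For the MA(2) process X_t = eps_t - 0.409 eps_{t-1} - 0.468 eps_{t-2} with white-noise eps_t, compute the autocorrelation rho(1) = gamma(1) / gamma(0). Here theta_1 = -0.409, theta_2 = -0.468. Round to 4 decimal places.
\rho(1) = -0.1570

For an MA(q) process with theta_0 = 1, the autocovariance is
  gamma(k) = sigma^2 * sum_{i=0..q-k} theta_i * theta_{i+k},
and rho(k) = gamma(k) / gamma(0). Sigma^2 cancels.
  numerator   = (1)*(-0.409) + (-0.409)*(-0.468) = -0.217588.
  denominator = (1)^2 + (-0.409)^2 + (-0.468)^2 = 1.386305.
  rho(1) = -0.217588 / 1.386305 = -0.1570.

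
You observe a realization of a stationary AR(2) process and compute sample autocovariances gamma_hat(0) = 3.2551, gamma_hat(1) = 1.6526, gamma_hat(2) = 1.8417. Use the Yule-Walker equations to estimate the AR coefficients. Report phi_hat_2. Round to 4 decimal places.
\hat\phi_{2} = 0.4150

The Yule-Walker equations for an AR(p) process read, in matrix form,
  Gamma_p phi = r_p,   with   (Gamma_p)_{ij} = gamma(|i - j|),
                       (r_p)_i = gamma(i),   i,j = 1..p.
Substitute the sample gammas (Toeplitz matrix and right-hand side of size 2):
  Gamma_p = [[3.2551, 1.6526], [1.6526, 3.2551]]
  r_p     = [1.6526, 1.8417]
Written out:
  3.2551 phi_1 + 1.6526 phi_2 = 1.6526
  1.6526 phi_1 + 3.2551 phi_2 = 1.8417
Solve by Cramer's rule:
  det = gamma(0)^2 - gamma(1)^2 = (3.2551)^2 - (1.6526)^2 = 10.59567601 - 2.73108676 = 7.86458925
  phi_hat_1 = [gamma(1) gamma(0) - gamma(1) gamma(2)] / det = [(1.6526)(3.2551) - (1.6526)(1.8417)] / 7.86458925 = 2.33578484 / 7.86458925 = 0.297
  phi_hat_2 = [gamma(0) gamma(2) - gamma(1)^2] / det = [(3.2551)(1.8417) - (1.6526)^2] / 7.86458925 = 3.26383091 / 7.86458925 = 0.415
So phi_hat = [0.2970, 0.4150].
Therefore phi_hat_2 = 0.4150.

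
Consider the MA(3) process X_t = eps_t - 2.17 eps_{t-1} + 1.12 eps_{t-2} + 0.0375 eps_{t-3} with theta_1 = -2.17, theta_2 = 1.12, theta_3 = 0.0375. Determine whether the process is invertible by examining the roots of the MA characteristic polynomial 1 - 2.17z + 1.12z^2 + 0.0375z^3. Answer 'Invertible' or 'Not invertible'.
\text{Not invertible}

The MA(q) characteristic polynomial is P(z) = 1 - 2.17z + 1.12z^2 + 0.0375z^3.
Invertibility requires all roots to lie outside the unit circle, i.e. |z| > 1 for every root.
Degree 3: look for a simple real root z0 first, then factor out (1 - z/z0) and solve the remaining quadratic.
Testing z0 = 0.8: P(0.8) = 1 + (-2.17)(0.8) + (1.12)(0.8)^2 + (0.0375)(0.8)^3
  = 1 + (-1.736) + (0.7168) + (0.0192) = 0.  So z_0 = 0.8 is a root, |z_0| = 0.8.
Divide out the factor (1 - 1.25 z) = (1 - z/z0) (since 1/z0 = 1.25):
  P(z) = (1 - 1.25 z)(1 + (-0.92) z + (-0.03) z^2)
  [check: z-coef -0.92 - (1.25) = -2.17; z^2-coef -0.03 - (1.25)(-0.92) = 1.12; z^3-coef -(1.25)(-0.03) = 0.0375.]
Remaining roots from the quadratic factor 1 + (-0.92) z + (-0.03) z^2:
  Set 1 + (-0.92) z + (-0.03) z^2 = 0, i.e. a z^2 + b z + c = 0 with a = -0.03, b = -0.92, c = 1.
  Discriminant D = b^2 - 4ac = (-0.92)^2 - 4*(-0.03)*1 = 0.8464 - (-0.12) = 0.9664.
  D >= 0, so the roots are real: z = (-b +/- sqrt(D)) / (2a) = (0.92 +/- 0.983056) / (-0.06).
    z_1 = (0.92 + 0.983056) / (-0.06) = -31.7176,   |z_1| = 31.7176.
    z_2 = (0.92 - 0.983056) / (-0.06) = 1.0509,   |z_2| = 1.0509.
Moduli of all roots: 0.8000, 31.7176, 1.0509.
All moduli strictly greater than 1? No.
Verdict: Not invertible.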